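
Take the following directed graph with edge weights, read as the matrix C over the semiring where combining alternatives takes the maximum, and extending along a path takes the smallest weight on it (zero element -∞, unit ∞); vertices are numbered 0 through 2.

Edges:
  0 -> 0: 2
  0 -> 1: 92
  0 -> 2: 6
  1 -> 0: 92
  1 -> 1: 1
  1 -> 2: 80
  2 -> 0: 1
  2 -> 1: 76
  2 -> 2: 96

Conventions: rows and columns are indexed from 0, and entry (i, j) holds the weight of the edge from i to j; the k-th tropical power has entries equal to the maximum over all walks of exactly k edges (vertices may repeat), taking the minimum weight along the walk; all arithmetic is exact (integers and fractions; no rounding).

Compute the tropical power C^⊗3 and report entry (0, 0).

C^⊗2:
  [92, 6, 80]
  [2, 92, 80]
  [76, 76, 96]
C^⊗3:
  [6, 92, 80]
  [92, 76, 80]
  [76, 76, 96]
Key observation: the optimum is the walk 0->2->1->0, with weight 6 min 76 min 92 = 6.
Optimal value attained by: walk 0->2->1->0.
Answer: (C^⊗3)[0][0] = 6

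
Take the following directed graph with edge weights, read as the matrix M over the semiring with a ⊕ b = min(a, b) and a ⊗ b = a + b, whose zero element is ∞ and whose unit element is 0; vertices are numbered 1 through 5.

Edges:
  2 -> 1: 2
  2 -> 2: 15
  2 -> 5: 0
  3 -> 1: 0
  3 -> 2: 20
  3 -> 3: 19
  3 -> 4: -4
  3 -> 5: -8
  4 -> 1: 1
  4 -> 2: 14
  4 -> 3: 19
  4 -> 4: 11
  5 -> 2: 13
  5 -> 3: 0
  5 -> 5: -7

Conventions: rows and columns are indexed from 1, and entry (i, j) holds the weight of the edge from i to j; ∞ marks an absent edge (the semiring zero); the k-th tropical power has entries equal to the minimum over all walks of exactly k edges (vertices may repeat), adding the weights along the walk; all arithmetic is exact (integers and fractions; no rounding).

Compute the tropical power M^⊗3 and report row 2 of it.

M^⊗2:
  [∞, ∞, ∞, ∞, ∞]
  [17, 13, 0, ∞, -7]
  [-3, 5, -8, 7, -15]
  [12, 25, 30, 15, 11]
  [0, 6, -7, -4, -14]
M^⊗3:
  [∞, ∞, ∞, ∞, ∞]
  [0, 6, -7, -4, -14]
  [-8, -2, -15, -12, -22]
  [16, 24, 11, 26, 4]
  [-7, -1, -14, -11, -21]
Answer: row 2 of M^⊗3 = [0, 6, -7, -4, -14]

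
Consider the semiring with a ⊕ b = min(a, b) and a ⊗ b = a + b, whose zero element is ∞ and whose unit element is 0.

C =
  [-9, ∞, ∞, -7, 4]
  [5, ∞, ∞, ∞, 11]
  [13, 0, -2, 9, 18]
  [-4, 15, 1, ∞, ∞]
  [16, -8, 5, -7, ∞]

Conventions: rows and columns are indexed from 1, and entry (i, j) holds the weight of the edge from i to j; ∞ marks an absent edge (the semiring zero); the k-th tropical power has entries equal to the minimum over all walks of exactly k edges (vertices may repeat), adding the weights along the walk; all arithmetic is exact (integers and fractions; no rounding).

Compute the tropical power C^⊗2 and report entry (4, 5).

C^⊗2:
  [-18, -4, -6, -16, -5]
  [-4, 3, 16, -2, 9]
  [4, -2, -4, 6, 11]
  [-13, 1, -1, -11, 0]
  [-11, 5, -6, 9, 3]
Key observation: the optimum is the walk 4->1->5, with weight (-4) + 4 = 0.
Optimal value attained by: walk 4->1->5.
Answer: (C^⊗2)[4][5] = 0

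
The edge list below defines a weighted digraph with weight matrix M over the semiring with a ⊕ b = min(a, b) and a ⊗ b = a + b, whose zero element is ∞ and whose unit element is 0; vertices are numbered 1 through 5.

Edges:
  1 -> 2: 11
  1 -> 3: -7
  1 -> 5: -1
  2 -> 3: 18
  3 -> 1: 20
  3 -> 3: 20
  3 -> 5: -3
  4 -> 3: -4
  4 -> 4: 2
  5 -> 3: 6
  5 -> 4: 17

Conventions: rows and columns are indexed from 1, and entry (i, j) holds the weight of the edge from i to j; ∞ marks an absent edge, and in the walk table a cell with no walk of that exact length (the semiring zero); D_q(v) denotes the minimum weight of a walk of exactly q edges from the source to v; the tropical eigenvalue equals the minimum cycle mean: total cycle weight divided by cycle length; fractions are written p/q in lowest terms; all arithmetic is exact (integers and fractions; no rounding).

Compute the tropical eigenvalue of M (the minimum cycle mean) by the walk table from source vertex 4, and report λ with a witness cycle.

q=0: [∞, ∞, ∞, 0, ∞]
q=1: [∞, ∞, -4, 2, ∞]
q=2: [16, ∞, -2, 4, -7]
q=3: [18, 27, -1, 6, -5]
q=4: [19, 29, 1, 8, -4]
q=5: [21, 30, 2, 10, -2]
Optimal cycle mean attained by: cycle 3->5->3, total (-3) + 6, length 2.
Answer: λ = 3/2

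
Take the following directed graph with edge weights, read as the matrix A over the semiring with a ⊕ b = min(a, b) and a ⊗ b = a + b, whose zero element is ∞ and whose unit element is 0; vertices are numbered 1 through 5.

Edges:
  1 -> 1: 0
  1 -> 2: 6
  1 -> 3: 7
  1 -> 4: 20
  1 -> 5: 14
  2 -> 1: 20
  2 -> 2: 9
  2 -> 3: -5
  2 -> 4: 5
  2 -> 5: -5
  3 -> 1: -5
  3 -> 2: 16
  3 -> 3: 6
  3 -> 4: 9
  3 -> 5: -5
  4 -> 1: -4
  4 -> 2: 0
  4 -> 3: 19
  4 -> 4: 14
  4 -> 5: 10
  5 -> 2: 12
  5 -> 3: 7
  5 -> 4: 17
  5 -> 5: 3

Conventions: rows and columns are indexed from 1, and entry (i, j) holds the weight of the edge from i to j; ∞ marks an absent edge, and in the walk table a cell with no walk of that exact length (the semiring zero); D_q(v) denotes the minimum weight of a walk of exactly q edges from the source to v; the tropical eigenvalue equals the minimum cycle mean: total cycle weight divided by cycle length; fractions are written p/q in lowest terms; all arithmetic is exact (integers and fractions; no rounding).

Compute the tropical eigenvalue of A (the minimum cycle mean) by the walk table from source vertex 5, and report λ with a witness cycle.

q=0: [∞, ∞, ∞, ∞, 0]
q=1: [∞, 12, 7, 17, 3]
q=2: [2, 15, 7, 16, 2]
q=3: [2, 8, 9, 16, 2]
q=4: [2, 8, 3, 13, 3]
q=5: [-2, 8, 3, 12, -2]
Optimal cycle mean attained by: cycle 1->2->3->1, total 6 + (-5) + (-5), length 3.
Answer: λ = -4/3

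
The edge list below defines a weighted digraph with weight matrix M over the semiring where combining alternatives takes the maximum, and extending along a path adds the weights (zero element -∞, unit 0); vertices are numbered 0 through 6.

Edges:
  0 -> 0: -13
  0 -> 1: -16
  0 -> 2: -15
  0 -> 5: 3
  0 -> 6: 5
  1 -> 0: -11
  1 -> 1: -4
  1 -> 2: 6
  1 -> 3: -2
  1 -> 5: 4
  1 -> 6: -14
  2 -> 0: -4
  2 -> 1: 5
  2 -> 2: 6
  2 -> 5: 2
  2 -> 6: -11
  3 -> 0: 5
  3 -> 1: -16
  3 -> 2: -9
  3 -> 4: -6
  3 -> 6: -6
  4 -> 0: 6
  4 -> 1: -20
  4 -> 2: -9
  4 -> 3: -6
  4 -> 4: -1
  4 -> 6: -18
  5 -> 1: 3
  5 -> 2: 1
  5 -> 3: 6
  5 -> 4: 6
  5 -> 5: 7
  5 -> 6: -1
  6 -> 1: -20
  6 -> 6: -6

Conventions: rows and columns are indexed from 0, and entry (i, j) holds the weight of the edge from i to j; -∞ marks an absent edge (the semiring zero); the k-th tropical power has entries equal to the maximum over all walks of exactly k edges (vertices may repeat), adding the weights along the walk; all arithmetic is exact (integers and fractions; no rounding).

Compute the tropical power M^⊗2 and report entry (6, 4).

M^⊗2:
  [-19, 6, 4, 9, 9, 10, 2]
  [3, 11, 12, 10, 10, 11, 3]
  [2, 11, 12, 8, 8, 9, 1]
  [0, -4, -3, -12, -7, 8, 10]
  [5, -4, -3, -7, -2, 9, 11]
  [12, 10, 9, 13, 13, 14, 6]
  [-31, -24, -14, -22, -∞, -16, -12]
Key observation: no walk of exactly 2 edges connects these vertices, so the entry is the semiring zero.
Answer: (M^⊗2)[6][4] = -∞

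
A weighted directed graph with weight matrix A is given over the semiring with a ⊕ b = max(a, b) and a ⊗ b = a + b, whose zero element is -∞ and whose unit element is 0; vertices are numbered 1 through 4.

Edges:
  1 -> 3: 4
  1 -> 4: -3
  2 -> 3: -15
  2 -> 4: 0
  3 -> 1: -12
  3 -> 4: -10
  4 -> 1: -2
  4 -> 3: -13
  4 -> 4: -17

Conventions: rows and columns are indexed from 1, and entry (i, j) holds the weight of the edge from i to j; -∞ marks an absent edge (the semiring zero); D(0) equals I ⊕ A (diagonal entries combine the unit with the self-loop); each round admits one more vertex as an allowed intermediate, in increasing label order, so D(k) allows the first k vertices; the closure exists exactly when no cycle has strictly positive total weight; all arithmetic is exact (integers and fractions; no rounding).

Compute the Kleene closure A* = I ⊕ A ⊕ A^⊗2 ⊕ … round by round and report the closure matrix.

D(0):
  [0, -∞, 4, -3]
  [-∞, 0, -15, 0]
  [-12, -∞, 0, -10]
  [-2, -∞, -13, 0]
D(1):
  [0, -∞, 4, -3]
  [-∞, 0, -15, 0]
  [-12, -∞, 0, -10]
  [-2, -∞, 2, 0]
D(2):
  [0, -∞, 4, -3]
  [-∞, 0, -15, 0]
  [-12, -∞, 0, -10]
  [-2, -∞, 2, 0]
D(3):
  [0, -∞, 4, -3]
  [-27, 0, -15, 0]
  [-12, -∞, 0, -10]
  [-2, -∞, 2, 0]
D(4):
  [0, -∞, 4, -3]
  [-2, 0, 2, 0]
  [-12, -∞, 0, -10]
  [-2, -∞, 2, 0]
Answer: A* = [[0, -∞, 4, -3], [-2, 0, 2, 0], [-12, -∞, 0, -10], [-2, -∞, 2, 0]]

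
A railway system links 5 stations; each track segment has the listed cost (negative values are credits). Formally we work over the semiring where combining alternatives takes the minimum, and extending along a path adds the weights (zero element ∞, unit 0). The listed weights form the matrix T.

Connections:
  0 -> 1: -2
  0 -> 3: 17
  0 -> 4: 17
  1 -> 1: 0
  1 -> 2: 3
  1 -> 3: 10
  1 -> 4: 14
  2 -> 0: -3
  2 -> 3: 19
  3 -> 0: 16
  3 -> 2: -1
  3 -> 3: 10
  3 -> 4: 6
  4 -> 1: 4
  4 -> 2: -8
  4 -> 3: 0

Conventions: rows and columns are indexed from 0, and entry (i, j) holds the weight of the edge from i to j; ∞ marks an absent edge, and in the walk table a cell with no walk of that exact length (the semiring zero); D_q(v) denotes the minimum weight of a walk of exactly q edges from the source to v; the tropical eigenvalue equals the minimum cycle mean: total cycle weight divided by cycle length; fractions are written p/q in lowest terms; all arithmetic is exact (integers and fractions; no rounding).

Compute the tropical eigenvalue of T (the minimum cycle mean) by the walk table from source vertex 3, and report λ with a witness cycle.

q=0: [∞, ∞, ∞, 0, ∞]
q=1: [16, ∞, -1, 10, 6]
q=2: [-4, 10, -2, 6, 16]
q=3: [-5, -6, 5, 13, 12]
q=4: [2, -7, -3, 4, 8]
q=5: [-6, -7, -4, 3, 7]
Optimal cycle mean attained by: cycle 0->1->2->0, total (-2) + 3 + (-3), length 3.
Answer: λ = -2/3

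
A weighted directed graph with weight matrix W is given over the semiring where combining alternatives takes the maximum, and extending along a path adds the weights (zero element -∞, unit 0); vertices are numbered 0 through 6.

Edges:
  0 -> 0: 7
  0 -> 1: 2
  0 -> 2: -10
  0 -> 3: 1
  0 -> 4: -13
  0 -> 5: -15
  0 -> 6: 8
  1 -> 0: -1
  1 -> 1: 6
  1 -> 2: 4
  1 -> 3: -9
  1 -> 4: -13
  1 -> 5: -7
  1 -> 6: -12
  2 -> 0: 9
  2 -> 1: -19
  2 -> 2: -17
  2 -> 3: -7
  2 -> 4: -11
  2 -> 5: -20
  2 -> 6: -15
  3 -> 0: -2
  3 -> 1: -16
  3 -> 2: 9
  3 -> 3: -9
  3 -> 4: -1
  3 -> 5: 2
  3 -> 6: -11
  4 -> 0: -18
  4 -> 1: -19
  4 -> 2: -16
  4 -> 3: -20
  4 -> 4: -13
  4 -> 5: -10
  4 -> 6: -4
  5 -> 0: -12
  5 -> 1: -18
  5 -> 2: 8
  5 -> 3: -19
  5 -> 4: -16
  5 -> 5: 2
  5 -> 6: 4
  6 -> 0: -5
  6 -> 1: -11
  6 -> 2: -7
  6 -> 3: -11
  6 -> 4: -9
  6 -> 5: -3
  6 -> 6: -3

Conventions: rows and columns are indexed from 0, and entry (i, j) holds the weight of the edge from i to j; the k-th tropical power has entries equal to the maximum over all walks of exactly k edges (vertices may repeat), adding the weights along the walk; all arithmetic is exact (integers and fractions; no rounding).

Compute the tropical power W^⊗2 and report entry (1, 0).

W^⊗2:
  [14, 9, 10, 8, 0, 5, 15]
  [13, 12, 10, 0, -7, -1, 7]
  [16, 11, 2, 10, -4, -5, 17]
  [18, 0, 10, 2, -2, 4, 6]
  [-7, -13, -2, -15, -13, -7, -6]
  [17, -7, 10, 1, -3, 4, 6]
  [2, -3, 5, -4, -12, -1, 3]
Key observation: the optimum is the walk 1->2->0, with weight 4 + 9 = 13.
Optimal value attained by: walk 1->2->0.
Answer: (W^⊗2)[1][0] = 13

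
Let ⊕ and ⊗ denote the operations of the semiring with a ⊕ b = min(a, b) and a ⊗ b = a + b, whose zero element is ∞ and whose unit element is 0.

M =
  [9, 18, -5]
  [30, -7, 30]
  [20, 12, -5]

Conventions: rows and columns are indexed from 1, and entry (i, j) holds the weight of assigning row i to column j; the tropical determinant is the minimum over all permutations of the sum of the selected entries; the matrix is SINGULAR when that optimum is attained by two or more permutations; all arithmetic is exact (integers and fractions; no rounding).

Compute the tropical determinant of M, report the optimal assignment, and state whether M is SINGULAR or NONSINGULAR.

σ = (1, 2, 3): 9 + (-7) + (-5) = -3
σ = (1, 3, 2): 9 + 30 + 12 = 51
σ = (2, 1, 3): 18 + 30 + (-5) = 43
σ = (2, 3, 1): 18 + 30 + 20 = 68
σ = (3, 1, 2): (-5) + 30 + 12 = 37
σ = (3, 2, 1): (-5) + (-7) + 20 = 8
Optimal value attained by: σ = (1, 2, 3).
Answer: det⊕(M) = -3; verdict: NONSINGULAR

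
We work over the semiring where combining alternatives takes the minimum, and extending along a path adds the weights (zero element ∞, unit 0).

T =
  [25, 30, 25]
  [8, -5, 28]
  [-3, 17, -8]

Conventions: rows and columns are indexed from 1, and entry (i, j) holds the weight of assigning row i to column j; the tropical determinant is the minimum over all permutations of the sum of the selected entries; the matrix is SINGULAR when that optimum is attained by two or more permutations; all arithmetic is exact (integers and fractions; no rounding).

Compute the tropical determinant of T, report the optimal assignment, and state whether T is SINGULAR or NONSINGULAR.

σ = (1, 2, 3): 25 + (-5) + (-8) = 12
σ = (1, 3, 2): 25 + 28 + 17 = 70
σ = (2, 1, 3): 30 + 8 + (-8) = 30
σ = (2, 3, 1): 30 + 28 + (-3) = 55
σ = (3, 1, 2): 25 + 8 + 17 = 50
σ = (3, 2, 1): 25 + (-5) + (-3) = 17
Optimal value attained by: σ = (1, 2, 3).
Answer: det⊕(T) = 12; verdict: NONSINGULAR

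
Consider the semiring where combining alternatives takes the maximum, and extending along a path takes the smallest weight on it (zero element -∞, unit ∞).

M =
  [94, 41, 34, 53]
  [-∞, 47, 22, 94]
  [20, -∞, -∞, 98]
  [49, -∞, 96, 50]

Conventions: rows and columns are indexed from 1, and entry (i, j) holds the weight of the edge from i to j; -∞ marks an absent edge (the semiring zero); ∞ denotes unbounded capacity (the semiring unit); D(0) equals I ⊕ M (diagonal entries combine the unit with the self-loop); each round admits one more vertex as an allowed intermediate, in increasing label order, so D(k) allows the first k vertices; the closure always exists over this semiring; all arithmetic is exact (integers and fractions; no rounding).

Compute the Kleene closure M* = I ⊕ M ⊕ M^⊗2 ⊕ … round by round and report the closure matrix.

D(0):
  [∞, 41, 34, 53]
  [-∞, ∞, 22, 94]
  [20, -∞, ∞, 98]
  [49, -∞, 96, ∞]
D(1):
  [∞, 41, 34, 53]
  [-∞, ∞, 22, 94]
  [20, 20, ∞, 98]
  [49, 41, 96, ∞]
D(2):
  [∞, 41, 34, 53]
  [-∞, ∞, 22, 94]
  [20, 20, ∞, 98]
  [49, 41, 96, ∞]
D(3):
  [∞, 41, 34, 53]
  [20, ∞, 22, 94]
  [20, 20, ∞, 98]
  [49, 41, 96, ∞]
D(4):
  [∞, 41, 53, 53]
  [49, ∞, 94, 94]
  [49, 41, ∞, 98]
  [49, 41, 96, ∞]
Answer: M* = [[∞, 41, 53, 53], [49, ∞, 94, 94], [49, 41, ∞, 98], [49, 41, 96, ∞]]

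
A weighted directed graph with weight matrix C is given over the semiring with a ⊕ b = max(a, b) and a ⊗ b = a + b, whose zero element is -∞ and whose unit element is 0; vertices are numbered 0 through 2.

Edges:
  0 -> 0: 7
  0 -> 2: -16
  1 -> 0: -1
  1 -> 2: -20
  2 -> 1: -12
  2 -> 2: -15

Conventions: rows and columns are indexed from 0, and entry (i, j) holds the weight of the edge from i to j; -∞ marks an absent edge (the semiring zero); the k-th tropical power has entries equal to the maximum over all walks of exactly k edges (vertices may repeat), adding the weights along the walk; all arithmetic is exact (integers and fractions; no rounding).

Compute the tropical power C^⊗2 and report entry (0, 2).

C^⊗2:
  [14, -28, -9]
  [6, -32, -17]
  [-13, -27, -30]
Key observation: the optimum is the walk 0->0->2, with weight 7 + (-16) = -9.
Optimal value attained by: walk 0->0->2.
Answer: (C^⊗2)[0][2] = -9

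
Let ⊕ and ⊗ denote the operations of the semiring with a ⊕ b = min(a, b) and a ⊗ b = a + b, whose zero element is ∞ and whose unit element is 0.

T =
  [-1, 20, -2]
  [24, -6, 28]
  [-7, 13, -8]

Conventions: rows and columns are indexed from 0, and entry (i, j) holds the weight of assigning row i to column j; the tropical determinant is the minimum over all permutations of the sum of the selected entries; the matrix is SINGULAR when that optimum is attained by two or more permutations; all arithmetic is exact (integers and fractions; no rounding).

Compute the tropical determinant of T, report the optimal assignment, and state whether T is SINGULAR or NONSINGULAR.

σ = (0, 1, 2): (-1) + (-6) + (-8) = -15
σ = (0, 2, 1): (-1) + 28 + 13 = 40
σ = (1, 0, 2): 20 + 24 + (-8) = 36
σ = (1, 2, 0): 20 + 28 + (-7) = 41
σ = (2, 0, 1): (-2) + 24 + 13 = 35
σ = (2, 1, 0): (-2) + (-6) + (-7) = -15
Optimal value attained by: σ = (0, 1, 2).
Answer: det⊕(T) = -15; verdict: SINGULAR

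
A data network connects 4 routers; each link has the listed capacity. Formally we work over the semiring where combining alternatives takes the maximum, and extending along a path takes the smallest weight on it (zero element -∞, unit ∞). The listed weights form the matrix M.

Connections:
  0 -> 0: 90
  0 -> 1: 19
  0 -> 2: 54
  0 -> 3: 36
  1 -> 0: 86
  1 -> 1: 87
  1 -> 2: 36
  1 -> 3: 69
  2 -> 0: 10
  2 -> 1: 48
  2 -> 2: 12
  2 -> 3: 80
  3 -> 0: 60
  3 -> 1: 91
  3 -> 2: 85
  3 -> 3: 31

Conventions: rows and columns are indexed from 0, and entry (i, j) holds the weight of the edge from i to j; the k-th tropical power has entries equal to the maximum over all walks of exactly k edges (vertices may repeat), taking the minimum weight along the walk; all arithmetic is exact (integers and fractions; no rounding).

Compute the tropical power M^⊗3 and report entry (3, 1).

M^⊗2:
  [90, 48, 54, 54]
  [86, 87, 69, 69]
  [60, 80, 80, 48]
  [86, 87, 54, 80]
M^⊗3:
  [90, 54, 54, 54]
  [86, 87, 69, 69]
  [80, 80, 54, 80]
  [86, 87, 80, 69]
Key observation: the optimum is the walk 3->1->1->1, with weight 91 min 87 min 87 = 87.
Optimal value attained by: walk 3->1->1->1.
Answer: (M^⊗3)[3][1] = 87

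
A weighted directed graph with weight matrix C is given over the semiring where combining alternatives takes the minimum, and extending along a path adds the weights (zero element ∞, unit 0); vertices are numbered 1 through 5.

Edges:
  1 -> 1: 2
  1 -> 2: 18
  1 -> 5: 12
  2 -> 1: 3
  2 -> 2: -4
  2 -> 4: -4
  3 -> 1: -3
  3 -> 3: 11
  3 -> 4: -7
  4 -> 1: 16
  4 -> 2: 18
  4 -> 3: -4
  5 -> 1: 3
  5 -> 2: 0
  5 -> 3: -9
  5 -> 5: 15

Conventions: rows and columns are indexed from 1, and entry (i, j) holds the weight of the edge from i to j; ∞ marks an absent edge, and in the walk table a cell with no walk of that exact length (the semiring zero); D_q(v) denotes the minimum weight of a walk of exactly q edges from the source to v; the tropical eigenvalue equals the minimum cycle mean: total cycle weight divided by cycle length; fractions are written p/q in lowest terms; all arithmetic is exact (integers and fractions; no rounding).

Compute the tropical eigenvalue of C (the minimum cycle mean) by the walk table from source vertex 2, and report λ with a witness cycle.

q=0: [∞, 0, ∞, ∞, ∞]
q=1: [3, -4, ∞, -4, ∞]
q=2: [-1, -8, -8, -8, 15]
q=3: [-11, -12, -12, -15, 11]
q=4: [-15, -16, -19, -19, 1]
q=5: [-22, -20, -23, -26, -3]
Optimal cycle mean attained by: cycle 3->4->3, total (-7) + (-4), length 2.
Answer: λ = -11/2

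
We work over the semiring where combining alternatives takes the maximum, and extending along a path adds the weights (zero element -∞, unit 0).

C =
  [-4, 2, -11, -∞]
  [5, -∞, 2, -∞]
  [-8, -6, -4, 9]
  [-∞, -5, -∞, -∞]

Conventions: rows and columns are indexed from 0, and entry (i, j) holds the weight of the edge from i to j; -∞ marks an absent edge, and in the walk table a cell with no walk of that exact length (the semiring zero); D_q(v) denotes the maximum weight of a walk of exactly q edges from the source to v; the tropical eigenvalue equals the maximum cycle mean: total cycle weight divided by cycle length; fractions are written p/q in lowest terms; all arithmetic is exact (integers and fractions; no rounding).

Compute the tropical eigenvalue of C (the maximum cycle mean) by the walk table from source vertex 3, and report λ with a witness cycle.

q=0: [-∞, -∞, -∞, 0]
q=1: [-∞, -5, -∞, -∞]
q=2: [0, -∞, -3, -∞]
q=3: [-4, 2, -7, 6]
q=4: [7, 1, 4, 2]
Optimal cycle mean attained by: cycle 0->1->0, total 2 + 5, length 2.
Answer: λ = 7/2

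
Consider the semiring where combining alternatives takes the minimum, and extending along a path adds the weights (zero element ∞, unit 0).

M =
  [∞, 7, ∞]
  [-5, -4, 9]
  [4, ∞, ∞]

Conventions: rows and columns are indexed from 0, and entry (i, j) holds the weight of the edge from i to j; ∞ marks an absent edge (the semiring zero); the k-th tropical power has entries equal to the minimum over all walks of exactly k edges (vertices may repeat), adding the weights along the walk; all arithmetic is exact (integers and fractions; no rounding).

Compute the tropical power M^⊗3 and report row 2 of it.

M^⊗2:
  [2, 3, 16]
  [-9, -8, 5]
  [∞, 11, ∞]
M^⊗3:
  [-2, -1, 12]
  [-13, -12, 1]
  [6, 7, 20]
Answer: row 2 of M^⊗3 = [6, 7, 20]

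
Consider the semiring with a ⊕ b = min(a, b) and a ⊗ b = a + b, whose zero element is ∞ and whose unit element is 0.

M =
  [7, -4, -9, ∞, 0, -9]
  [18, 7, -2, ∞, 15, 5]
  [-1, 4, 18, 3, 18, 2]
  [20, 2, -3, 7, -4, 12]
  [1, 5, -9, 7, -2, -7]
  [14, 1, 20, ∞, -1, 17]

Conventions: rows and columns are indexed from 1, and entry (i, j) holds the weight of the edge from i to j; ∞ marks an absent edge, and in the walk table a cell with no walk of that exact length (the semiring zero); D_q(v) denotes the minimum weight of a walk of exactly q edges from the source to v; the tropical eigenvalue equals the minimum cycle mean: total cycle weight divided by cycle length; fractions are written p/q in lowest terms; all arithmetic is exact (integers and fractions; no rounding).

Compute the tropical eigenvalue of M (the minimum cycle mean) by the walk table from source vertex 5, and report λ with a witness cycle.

q=0: [∞, ∞, ∞, ∞, 0, ∞]
q=1: [1, 5, -9, 7, -2, -7]
q=2: [-10, -6, -11, -6, -8, -9]
q=3: [-12, -14, -19, -8, -10, -19]
q=4: [-20, -18, -21, -16, -20, -21]
q=5: [-22, -24, -29, -18, -22, -29]
q=6: [-30, -28, -31, -26, -30, -31]
Optimal cycle mean attained by: cycle 1->3->1, total (-9) + (-1), length 2.
Answer: λ = -5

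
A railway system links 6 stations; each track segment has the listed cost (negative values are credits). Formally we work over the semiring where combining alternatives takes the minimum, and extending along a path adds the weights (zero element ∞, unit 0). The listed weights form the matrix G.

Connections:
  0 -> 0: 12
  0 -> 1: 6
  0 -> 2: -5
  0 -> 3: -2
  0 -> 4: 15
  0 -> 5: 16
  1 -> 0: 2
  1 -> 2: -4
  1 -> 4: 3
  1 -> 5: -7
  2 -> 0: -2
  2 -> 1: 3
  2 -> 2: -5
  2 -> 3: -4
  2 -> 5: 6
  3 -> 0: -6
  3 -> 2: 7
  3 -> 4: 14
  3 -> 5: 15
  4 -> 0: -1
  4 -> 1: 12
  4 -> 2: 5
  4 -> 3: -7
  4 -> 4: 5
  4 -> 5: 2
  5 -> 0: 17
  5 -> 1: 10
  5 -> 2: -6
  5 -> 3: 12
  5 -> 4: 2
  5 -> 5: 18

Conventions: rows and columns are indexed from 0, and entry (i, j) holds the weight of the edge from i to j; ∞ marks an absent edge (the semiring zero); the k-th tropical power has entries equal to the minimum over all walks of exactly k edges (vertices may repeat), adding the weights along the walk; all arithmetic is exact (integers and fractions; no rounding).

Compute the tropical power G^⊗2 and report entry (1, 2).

G^⊗2:
  [-8, -2, -10, -9, 9, -1]
  [-6, -1, -13, -8, -5, 2]
  [-10, -2, -10, -9, 6, -4]
  [5, 0, -11, -8, 9, 10]
  [-13, 5, -6, -3, 4, 5]
  [-8, -3, -11, -10, 7, 0]
Key observation: the optimum is the walk 1->5->2, with weight (-7) + (-6) = -13.
Optimal value attained by: walk 1->5->2.
Answer: (G^⊗2)[1][2] = -13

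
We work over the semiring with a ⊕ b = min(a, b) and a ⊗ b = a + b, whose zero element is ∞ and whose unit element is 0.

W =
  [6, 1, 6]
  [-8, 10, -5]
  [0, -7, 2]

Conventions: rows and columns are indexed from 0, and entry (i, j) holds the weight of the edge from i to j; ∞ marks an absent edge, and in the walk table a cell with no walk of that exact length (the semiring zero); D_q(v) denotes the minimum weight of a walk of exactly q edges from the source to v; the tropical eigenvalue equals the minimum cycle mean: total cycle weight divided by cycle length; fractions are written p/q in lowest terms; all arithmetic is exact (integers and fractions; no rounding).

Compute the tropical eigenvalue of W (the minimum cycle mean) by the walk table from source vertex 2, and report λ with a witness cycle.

q=0: [∞, ∞, 0]
q=1: [0, -7, 2]
q=2: [-15, -5, -12]
q=3: [-13, -19, -10]
Optimal cycle mean attained by: cycle 1->2->1, total (-5) + (-7), length 2.
Answer: λ = -6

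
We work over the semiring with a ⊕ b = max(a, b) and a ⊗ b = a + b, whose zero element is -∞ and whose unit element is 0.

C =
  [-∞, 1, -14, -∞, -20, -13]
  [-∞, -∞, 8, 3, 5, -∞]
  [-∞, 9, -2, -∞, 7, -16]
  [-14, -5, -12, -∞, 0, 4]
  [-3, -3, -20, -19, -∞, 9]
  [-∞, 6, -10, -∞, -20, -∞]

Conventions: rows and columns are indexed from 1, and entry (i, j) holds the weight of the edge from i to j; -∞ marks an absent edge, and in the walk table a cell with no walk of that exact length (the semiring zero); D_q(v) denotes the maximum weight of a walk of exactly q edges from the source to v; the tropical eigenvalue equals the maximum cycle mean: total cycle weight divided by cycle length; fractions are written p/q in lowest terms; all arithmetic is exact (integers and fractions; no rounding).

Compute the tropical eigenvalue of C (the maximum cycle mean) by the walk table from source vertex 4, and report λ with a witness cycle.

q=0: [-∞, -∞, -∞, 0, -∞, -∞]
q=1: [-14, -5, -12, -∞, 0, 4]
q=2: [-3, 10, 3, -2, 0, 9]
q=3: [-3, 15, 18, 13, 15, 9]
q=4: [12, 27, 23, 18, 25, 24]
q=5: [22, 32, 35, 30, 32, 34]
q=6: [29, 44, 40, 35, 42, 41]
Optimal cycle mean attained by: cycle 2->3->2, total 8 + 9, length 2.
Answer: λ = 17/2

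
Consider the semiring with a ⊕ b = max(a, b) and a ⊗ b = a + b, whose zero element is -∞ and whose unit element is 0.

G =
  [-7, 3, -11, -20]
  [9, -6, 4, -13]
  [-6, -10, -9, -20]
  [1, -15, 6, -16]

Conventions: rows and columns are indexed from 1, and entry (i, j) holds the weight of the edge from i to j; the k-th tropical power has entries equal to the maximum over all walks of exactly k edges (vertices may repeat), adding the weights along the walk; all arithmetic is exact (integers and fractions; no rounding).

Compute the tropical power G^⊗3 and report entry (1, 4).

G^⊗2:
  [12, -3, 7, -10]
  [3, 12, -2, -11]
  [-1, -3, -6, -23]
  [0, 4, -3, -14]
G^⊗3:
  [6, 15, 1, -8]
  [21, 6, 16, -1]
  [6, 2, 1, -16]
  [13, 3, 8, -9]
Key observation: the optimum is the walk 1->2->1->4, with weight 3 + 9 + (-20) = -8.
Optimal value attained by: walk 1->2->1->4.
Answer: (G^⊗3)[1][4] = -8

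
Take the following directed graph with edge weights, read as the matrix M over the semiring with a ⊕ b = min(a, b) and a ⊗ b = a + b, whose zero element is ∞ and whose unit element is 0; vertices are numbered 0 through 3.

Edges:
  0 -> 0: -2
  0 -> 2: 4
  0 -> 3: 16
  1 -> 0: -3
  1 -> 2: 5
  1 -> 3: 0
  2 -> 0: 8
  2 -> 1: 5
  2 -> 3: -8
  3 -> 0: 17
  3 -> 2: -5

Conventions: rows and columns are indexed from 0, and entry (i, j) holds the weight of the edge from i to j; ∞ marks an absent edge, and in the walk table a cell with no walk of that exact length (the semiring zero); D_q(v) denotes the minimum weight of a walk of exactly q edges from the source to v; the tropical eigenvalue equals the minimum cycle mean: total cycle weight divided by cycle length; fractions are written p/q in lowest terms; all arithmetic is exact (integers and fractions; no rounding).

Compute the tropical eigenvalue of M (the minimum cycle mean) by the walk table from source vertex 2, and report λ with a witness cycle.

q=0: [∞, ∞, 0, ∞]
q=1: [8, 5, ∞, -8]
q=2: [2, ∞, -13, 5]
q=3: [-5, -8, 0, -21]
q=4: [-11, 5, -26, -8]
Optimal cycle mean attained by: cycle 2->3->2, total (-8) + (-5), length 2.
Answer: λ = -13/2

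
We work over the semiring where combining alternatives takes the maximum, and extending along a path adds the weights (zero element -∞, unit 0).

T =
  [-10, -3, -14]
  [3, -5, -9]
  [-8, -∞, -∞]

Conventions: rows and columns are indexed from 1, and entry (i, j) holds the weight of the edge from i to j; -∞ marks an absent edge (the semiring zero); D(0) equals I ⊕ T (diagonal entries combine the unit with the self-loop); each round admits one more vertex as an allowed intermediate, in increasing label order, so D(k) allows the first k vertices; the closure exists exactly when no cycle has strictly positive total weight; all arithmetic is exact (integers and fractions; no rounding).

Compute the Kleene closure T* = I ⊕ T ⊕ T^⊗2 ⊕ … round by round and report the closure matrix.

D(0):
  [0, -3, -14]
  [3, 0, -9]
  [-8, -∞, 0]
D(1):
  [0, -3, -14]
  [3, 0, -9]
  [-8, -11, 0]
D(2):
  [0, -3, -12]
  [3, 0, -9]
  [-8, -11, 0]
D(3):
  [0, -3, -12]
  [3, 0, -9]
  [-8, -11, 0]
Answer: T* = [[0, -3, -12], [3, 0, -9], [-8, -11, 0]]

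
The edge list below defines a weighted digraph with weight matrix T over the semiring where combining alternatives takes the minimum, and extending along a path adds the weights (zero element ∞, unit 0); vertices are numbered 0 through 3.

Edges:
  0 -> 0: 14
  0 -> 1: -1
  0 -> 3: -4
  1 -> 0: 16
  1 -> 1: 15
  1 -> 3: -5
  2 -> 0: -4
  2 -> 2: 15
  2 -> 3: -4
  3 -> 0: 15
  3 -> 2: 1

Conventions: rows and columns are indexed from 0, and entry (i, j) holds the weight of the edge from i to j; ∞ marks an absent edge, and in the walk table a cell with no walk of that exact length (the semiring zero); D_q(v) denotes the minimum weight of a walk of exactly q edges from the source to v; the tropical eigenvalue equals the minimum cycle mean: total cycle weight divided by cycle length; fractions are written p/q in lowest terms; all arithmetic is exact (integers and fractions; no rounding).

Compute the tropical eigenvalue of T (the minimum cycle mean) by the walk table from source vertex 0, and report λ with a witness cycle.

q=0: [0, ∞, ∞, ∞]
q=1: [14, -1, ∞, -4]
q=2: [11, 13, -3, -6]
q=3: [-7, 10, -5, -7]
q=4: [-9, -8, -6, -11]
Optimal cycle mean attained by: cycle 0->3->2->0, total (-4) + 1 + (-4), length 3.
Answer: λ = -7/3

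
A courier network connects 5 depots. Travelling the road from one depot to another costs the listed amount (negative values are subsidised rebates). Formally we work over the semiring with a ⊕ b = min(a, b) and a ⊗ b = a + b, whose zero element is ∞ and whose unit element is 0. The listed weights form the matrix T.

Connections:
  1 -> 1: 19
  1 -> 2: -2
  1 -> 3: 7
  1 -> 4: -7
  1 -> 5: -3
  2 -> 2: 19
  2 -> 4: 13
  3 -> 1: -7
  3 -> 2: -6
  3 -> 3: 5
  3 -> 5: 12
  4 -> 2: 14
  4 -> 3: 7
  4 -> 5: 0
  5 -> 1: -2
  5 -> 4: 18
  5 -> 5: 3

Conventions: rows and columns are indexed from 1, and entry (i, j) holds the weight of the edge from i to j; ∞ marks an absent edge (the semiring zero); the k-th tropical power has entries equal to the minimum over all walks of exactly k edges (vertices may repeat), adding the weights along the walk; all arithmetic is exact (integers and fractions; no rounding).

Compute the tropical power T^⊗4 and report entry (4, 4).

T^⊗2:
  [-5, 1, 0, 11, -7]
  [∞, 27, 20, 32, 13]
  [-2, -9, 0, -14, -10]
  [-2, 1, 12, 18, 3]
  [1, -4, 5, -9, -5]
T^⊗3:
  [-9, -7, 2, -12, -8]
  [11, 14, 25, 31, 16]
  [-12, -6, -7, -9, -14]
  [1, -4, 5, -9, -5]
  [-7, -1, -2, -6, -9]
T^⊗4:
  [-10, -11, -5, -16, -12]
  [14, 9, 18, 4, 8]
  [-16, -14, -5, -19, -15]
  [-7, -1, -2, -6, -9]
  [-11, -9, 0, -14, -10]
Key observation: the optimum is the walk 4->5->5->1->4, with weight 0 + 3 + (-2) + (-7) = -6.
Optimal value attained by: walk 4->5->5->1->4.
Answer: (T^⊗4)[4][4] = -6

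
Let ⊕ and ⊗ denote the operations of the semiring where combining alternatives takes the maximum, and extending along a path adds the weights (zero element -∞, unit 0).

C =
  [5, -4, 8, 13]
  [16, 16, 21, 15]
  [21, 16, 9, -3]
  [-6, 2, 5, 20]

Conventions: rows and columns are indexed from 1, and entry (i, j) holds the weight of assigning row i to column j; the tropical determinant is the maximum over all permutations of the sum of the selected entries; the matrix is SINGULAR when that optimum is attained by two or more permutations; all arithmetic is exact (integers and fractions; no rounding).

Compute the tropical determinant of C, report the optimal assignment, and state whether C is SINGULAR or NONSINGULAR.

σ = (1, 2, 3, 4): 5 + 16 + 9 + 20 = 50
σ = (1, 2, 4, 3): 5 + 16 + (-3) + 5 = 23
σ = (1, 3, 2, 4): 5 + 21 + 16 + 20 = 62
σ = (1, 3, 4, 2): 5 + 21 + (-3) + 2 = 25
σ = (1, 4, 2, 3): 5 + 15 + 16 + 5 = 41
σ = (1, 4, 3, 2): 5 + 15 + 9 + 2 = 31
σ = (2, 1, 3, 4): (-4) + 16 + 9 + 20 = 41
σ = (2, 1, 4, 3): (-4) + 16 + (-3) + 5 = 14
σ = (2, 3, 1, 4): (-4) + 21 + 21 + 20 = 58
σ = (2, 3, 4, 1): (-4) + 21 + (-3) + (-6) = 8
σ = (2, 4, 1, 3): (-4) + 15 + 21 + 5 = 37
σ = (2, 4, 3, 1): (-4) + 15 + 9 + (-6) = 14
σ = (3, 1, 2, 4): 8 + 16 + 16 + 20 = 60
σ = (3, 1, 4, 2): 8 + 16 + (-3) + 2 = 23
σ = (3, 2, 1, 4): 8 + 16 + 21 + 20 = 65
σ = (3, 2, 4, 1): 8 + 16 + (-3) + (-6) = 15
σ = (3, 4, 1, 2): 8 + 15 + 21 + 2 = 46
σ = (3, 4, 2, 1): 8 + 15 + 16 + (-6) = 33
σ = (4, 1, 2, 3): 13 + 16 + 16 + 5 = 50
σ = (4, 1, 3, 2): 13 + 16 + 9 + 2 = 40
σ = (4, 2, 1, 3): 13 + 16 + 21 + 5 = 55
σ = (4, 2, 3, 1): 13 + 16 + 9 + (-6) = 32
σ = (4, 3, 1, 2): 13 + 21 + 21 + 2 = 57
σ = (4, 3, 2, 1): 13 + 21 + 16 + (-6) = 44
Optimal value attained by: σ = (3, 2, 1, 4).
Answer: det⊕(C) = 65; verdict: NONSINGULAR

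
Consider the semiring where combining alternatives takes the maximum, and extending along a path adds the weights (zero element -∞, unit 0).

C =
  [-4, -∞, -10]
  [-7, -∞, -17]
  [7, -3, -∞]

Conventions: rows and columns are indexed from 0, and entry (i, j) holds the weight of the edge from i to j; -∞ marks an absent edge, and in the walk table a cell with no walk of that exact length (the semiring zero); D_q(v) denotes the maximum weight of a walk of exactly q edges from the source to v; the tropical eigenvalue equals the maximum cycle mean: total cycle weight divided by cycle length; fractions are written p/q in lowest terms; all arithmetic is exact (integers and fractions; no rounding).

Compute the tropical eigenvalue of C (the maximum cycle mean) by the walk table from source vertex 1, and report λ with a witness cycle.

q=0: [-∞, 0, -∞]
q=1: [-7, -∞, -17]
q=2: [-10, -20, -17]
q=3: [-10, -20, -20]
Optimal cycle mean attained by: cycle 0->2->0, total (-10) + 7, length 2.
Answer: λ = -3/2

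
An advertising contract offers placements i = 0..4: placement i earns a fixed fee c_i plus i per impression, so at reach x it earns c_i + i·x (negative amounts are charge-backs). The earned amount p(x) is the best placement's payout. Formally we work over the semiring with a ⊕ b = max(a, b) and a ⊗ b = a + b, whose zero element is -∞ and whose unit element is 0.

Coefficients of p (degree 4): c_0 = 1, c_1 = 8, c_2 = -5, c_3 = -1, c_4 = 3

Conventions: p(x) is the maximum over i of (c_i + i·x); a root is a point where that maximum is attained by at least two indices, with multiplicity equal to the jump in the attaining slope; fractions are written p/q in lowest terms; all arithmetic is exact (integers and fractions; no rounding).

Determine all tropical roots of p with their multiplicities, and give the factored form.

hull edge (i=0, c=1) to (i=1, c=8): slope 7, span 1
hull edge (i=1, c=8) to (i=4, c=3): slope -5/3, span 3
Factored form: p(x) = 3 ⊗ (x ⊕ (-7)) ⊗ (x ⊕ 5/3) ⊗ (x ⊕ 5/3) ⊗ (x ⊕ 5/3)
Answer: roots = -7 (mult 1), 5/3 (mult 3)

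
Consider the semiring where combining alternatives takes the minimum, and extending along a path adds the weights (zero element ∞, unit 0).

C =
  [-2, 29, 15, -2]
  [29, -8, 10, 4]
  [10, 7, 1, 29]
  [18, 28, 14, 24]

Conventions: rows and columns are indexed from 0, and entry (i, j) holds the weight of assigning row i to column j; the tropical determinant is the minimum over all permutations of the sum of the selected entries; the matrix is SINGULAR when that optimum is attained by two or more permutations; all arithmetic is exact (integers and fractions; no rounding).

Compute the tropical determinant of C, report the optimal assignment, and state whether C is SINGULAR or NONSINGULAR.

σ = (0, 1, 2, 3): (-2) + (-8) + 1 + 24 = 15
σ = (0, 1, 3, 2): (-2) + (-8) + 29 + 14 = 33
σ = (0, 2, 1, 3): (-2) + 10 + 7 + 24 = 39
σ = (0, 2, 3, 1): (-2) + 10 + 29 + 28 = 65
σ = (0, 3, 1, 2): (-2) + 4 + 7 + 14 = 23
σ = (0, 3, 2, 1): (-2) + 4 + 1 + 28 = 31
σ = (1, 0, 2, 3): 29 + 29 + 1 + 24 = 83
σ = (1, 0, 3, 2): 29 + 29 + 29 + 14 = 101
σ = (1, 2, 0, 3): 29 + 10 + 10 + 24 = 73
σ = (1, 2, 3, 0): 29 + 10 + 29 + 18 = 86
σ = (1, 3, 0, 2): 29 + 4 + 10 + 14 = 57
σ = (1, 3, 2, 0): 29 + 4 + 1 + 18 = 52
σ = (2, 0, 1, 3): 15 + 29 + 7 + 24 = 75
σ = (2, 0, 3, 1): 15 + 29 + 29 + 28 = 101
σ = (2, 1, 0, 3): 15 + (-8) + 10 + 24 = 41
σ = (2, 1, 3, 0): 15 + (-8) + 29 + 18 = 54
σ = (2, 3, 0, 1): 15 + 4 + 10 + 28 = 57
σ = (2, 3, 1, 0): 15 + 4 + 7 + 18 = 44
σ = (3, 0, 1, 2): (-2) + 29 + 7 + 14 = 48
σ = (3, 0, 2, 1): (-2) + 29 + 1 + 28 = 56
σ = (3, 1, 0, 2): (-2) + (-8) + 10 + 14 = 14
σ = (3, 1, 2, 0): (-2) + (-8) + 1 + 18 = 9
σ = (3, 2, 0, 1): (-2) + 10 + 10 + 28 = 46
σ = (3, 2, 1, 0): (-2) + 10 + 7 + 18 = 33
Optimal value attained by: σ = (3, 1, 2, 0).
Answer: det⊕(C) = 9; verdict: NONSINGULAR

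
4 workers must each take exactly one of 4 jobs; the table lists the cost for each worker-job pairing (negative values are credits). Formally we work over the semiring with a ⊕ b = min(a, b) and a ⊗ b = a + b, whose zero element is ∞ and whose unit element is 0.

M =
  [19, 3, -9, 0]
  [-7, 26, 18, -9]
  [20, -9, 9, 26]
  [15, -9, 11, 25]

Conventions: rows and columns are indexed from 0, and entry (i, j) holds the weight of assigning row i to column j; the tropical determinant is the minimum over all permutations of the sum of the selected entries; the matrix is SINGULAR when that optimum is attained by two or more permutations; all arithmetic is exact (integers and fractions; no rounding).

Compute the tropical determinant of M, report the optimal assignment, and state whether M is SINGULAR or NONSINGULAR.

σ = (0, 1, 2, 3): 19 + 26 + 9 + 25 = 79
σ = (0, 1, 3, 2): 19 + 26 + 26 + 11 = 82
σ = (0, 2, 1, 3): 19 + 18 + (-9) + 25 = 53
σ = (0, 2, 3, 1): 19 + 18 + 26 + (-9) = 54
σ = (0, 3, 1, 2): 19 + (-9) + (-9) + 11 = 12
σ = (0, 3, 2, 1): 19 + (-9) + 9 + (-9) = 10
σ = (1, 0, 2, 3): 3 + (-7) + 9 + 25 = 30
σ = (1, 0, 3, 2): 3 + (-7) + 26 + 11 = 33
σ = (1, 2, 0, 3): 3 + 18 + 20 + 25 = 66
σ = (1, 2, 3, 0): 3 + 18 + 26 + 15 = 62
σ = (1, 3, 0, 2): 3 + (-9) + 20 + 11 = 25
σ = (1, 3, 2, 0): 3 + (-9) + 9 + 15 = 18
σ = (2, 0, 1, 3): (-9) + (-7) + (-9) + 25 = 0
σ = (2, 0, 3, 1): (-9) + (-7) + 26 + (-9) = 1
σ = (2, 1, 0, 3): (-9) + 26 + 20 + 25 = 62
σ = (2, 1, 3, 0): (-9) + 26 + 26 + 15 = 58
σ = (2, 3, 0, 1): (-9) + (-9) + 20 + (-9) = -7
σ = (2, 3, 1, 0): (-9) + (-9) + (-9) + 15 = -12
σ = (3, 0, 1, 2): 0 + (-7) + (-9) + 11 = -5
σ = (3, 0, 2, 1): 0 + (-7) + 9 + (-9) = -7
σ = (3, 1, 0, 2): 0 + 26 + 20 + 11 = 57
σ = (3, 1, 2, 0): 0 + 26 + 9 + 15 = 50
σ = (3, 2, 0, 1): 0 + 18 + 20 + (-9) = 29
σ = (3, 2, 1, 0): 0 + 18 + (-9) + 15 = 24
Optimal value attained by: σ = (2, 3, 1, 0).
Answer: det⊕(M) = -12; verdict: NONSINGULAR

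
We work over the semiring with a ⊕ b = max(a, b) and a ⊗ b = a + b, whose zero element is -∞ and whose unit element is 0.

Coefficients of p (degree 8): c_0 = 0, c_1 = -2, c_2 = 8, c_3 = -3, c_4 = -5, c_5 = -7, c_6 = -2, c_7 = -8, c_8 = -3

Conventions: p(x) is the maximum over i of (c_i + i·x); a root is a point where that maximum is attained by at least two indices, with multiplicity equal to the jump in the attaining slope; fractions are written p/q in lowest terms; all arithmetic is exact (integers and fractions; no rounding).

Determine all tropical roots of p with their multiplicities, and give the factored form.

hull edge (i=0, c=0) to (i=2, c=8): slope 4, span 2
hull edge (i=2, c=8) to (i=8, c=-3): slope -11/6, span 6
Factored form: p(x) = -3 ⊗ (x ⊕ (-4)) ⊗ (x ⊕ (-4)) ⊗ (x ⊕ 11/6) ⊗ (x ⊕ 11/6) ⊗ (x ⊕ 11/6) ⊗ (x ⊕ 11/6) ⊗ (x ⊕ 11/6) ⊗ (x ⊕ 11/6)
Answer: roots = -4 (mult 2), 11/6 (mult 6)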